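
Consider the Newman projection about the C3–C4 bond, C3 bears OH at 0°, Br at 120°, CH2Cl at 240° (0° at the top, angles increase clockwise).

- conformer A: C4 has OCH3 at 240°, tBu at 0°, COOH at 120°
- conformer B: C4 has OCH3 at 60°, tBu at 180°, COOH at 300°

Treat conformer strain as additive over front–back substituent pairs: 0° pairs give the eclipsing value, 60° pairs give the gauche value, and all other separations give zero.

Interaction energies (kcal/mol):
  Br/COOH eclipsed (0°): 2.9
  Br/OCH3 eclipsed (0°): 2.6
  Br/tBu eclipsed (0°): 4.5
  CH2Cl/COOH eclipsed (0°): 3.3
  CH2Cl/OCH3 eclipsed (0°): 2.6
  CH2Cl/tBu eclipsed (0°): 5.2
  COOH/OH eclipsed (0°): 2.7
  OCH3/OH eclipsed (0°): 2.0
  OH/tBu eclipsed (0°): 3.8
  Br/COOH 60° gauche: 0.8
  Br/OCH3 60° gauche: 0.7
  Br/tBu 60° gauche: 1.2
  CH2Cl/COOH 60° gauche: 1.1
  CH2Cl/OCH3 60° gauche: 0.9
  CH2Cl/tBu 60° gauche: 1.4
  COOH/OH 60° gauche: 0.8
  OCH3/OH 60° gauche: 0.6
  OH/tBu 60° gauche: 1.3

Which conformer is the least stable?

A

A (eclipsed): OH(0°)/tBu(0°) eclipsed 3.8; Br(120°)/COOH(120°) eclipsed 2.9; CH2Cl(240°)/OCH3(240°) eclipsed 2.6 → 9.3 kcal/mol.
B (staggered): OH(0°)/OCH3(60°) gauche 0.6; OH(0°)/COOH(300°) gauche 0.8; Br(120°)/OCH3(60°) gauche 0.7; Br(120°)/tBu(180°) gauche 1.2; CH2Cl(240°)/tBu(180°) gauche 1.4; CH2Cl(240°)/COOH(300°) gauche 1.1 → 5.8 kcal/mol.
A has the highest total (9.3 kcal/mol).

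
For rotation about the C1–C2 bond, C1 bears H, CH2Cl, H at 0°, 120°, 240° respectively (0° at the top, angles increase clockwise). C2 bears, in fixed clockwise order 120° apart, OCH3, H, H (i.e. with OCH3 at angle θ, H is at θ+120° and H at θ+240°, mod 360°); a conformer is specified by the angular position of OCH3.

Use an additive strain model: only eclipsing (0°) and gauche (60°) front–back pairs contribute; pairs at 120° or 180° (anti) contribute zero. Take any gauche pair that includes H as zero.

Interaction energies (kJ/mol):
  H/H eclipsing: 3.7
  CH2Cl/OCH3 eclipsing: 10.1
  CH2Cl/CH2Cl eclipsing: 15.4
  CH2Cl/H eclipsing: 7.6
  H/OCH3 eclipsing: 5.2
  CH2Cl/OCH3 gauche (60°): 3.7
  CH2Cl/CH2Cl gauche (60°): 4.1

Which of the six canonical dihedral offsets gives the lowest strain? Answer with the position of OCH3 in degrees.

OCH3 at 0° (eclipsed): H(0°)/OCH3(0°) eclipsed 5.2; CH2Cl(120°)/H(120°) eclipsed 7.6; H(240°)/H(240°) eclipsed 3.7 → 16.5 kJ/mol.
OCH3 at 60° (staggered): CH2Cl(120°)/OCH3(60°) gauche 3.7 → 3.7 kJ/mol.
OCH3 at 120° (eclipsed): H(0°)/H(0°) eclipsed 3.7; CH2Cl(120°)/OCH3(120°) eclipsed 10.1; H(240°)/H(240°) eclipsed 3.7 → 17.5 kJ/mol.
OCH3 at 180° (staggered): CH2Cl(120°)/OCH3(180°) gauche 3.7 → 3.7 kJ/mol.
OCH3 at 240° (eclipsed): H(0°)/H(0°) eclipsed 3.7; CH2Cl(120°)/H(120°) eclipsed 7.6; H(240°)/OCH3(240°) eclipsed 5.2 → 16.5 kJ/mol.
OCH3 at 300° (staggered): no non-H gauche contacts → 0.0 kJ/mol.
The minimum (0.0 kJ/mol) occurs with OCH3 at 300°.

300°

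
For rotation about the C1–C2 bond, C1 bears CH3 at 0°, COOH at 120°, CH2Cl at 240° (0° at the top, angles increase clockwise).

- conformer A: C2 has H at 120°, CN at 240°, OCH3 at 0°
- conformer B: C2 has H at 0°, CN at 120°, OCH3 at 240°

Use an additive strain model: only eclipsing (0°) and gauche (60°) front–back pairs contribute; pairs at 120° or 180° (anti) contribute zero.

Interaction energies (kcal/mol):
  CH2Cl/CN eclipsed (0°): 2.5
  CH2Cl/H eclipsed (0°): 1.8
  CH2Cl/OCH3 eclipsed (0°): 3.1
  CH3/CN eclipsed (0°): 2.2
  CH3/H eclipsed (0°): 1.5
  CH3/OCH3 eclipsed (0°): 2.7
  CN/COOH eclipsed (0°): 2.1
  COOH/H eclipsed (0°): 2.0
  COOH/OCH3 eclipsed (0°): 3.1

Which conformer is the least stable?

A is eclipsed. CH3 at 0° is eclipsed with OCH3 at 0° (2.7); COOH at 120° is eclipsed with H at 120° (2.0); CH2Cl at 240° is eclipsed with CN at 240° (2.5). Total 7.2 kcal/mol.
B is eclipsed. CH3 at 0° is eclipsed with H at 0° (1.5); COOH at 120° is eclipsed with CN at 120° (2.1); CH2Cl at 240° is eclipsed with OCH3 at 240° (3.1). Total 6.7 kcal/mol.
A has the highest total (7.2 kcal/mol).

A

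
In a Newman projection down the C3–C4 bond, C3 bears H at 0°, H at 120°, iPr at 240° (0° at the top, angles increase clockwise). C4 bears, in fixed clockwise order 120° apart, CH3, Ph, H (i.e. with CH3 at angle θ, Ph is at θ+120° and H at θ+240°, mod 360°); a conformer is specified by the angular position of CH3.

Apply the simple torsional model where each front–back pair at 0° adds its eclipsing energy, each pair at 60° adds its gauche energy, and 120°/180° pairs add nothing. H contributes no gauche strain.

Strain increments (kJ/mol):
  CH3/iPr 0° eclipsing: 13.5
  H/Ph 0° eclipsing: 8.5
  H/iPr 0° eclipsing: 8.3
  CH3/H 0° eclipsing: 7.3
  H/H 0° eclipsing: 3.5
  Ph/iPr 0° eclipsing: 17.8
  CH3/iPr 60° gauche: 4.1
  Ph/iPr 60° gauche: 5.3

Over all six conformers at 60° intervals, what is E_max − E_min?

24.5 kJ/mol

CH3 at 0° is eclipsed. H at 0° is eclipsed with CH3 at 0° (7.3); H at 120° is eclipsed with Ph at 120° (8.5); iPr at 240° is eclipsed with H at 240° (8.3). Total 24.1 kJ/mol.
CH3 at 60° is staggered. iPr at 240° is gauche with Ph at 180° (5.3). Total 5.3 kJ/mol.
CH3 at 120° is eclipsed. H at 0° is eclipsed with H at 0° (3.5); H at 120° is eclipsed with CH3 at 120° (7.3); iPr at 240° is eclipsed with Ph at 240° (17.8). Total 28.6 kJ/mol.
CH3 at 180° is staggered. iPr at 240° is gauche with CH3 at 180° (4.1); iPr at 240° is gauche with Ph at 300° (5.3). Total 9.4 kJ/mol.
CH3 at 240° is eclipsed. H at 0° is eclipsed with Ph at 0° (8.5); H at 120° is eclipsed with H at 120° (3.5); iPr at 240° is eclipsed with CH3 at 240° (13.5). Total 25.5 kJ/mol.
CH3 at 300° is staggered. iPr at 240° is gauche with CH3 at 300° (4.1). Total 4.1 kJ/mol.
Max at 120° (28.6 kJ/mol), min at 300° (4.1 kJ/mol); barrier = 24.5 kJ/mol.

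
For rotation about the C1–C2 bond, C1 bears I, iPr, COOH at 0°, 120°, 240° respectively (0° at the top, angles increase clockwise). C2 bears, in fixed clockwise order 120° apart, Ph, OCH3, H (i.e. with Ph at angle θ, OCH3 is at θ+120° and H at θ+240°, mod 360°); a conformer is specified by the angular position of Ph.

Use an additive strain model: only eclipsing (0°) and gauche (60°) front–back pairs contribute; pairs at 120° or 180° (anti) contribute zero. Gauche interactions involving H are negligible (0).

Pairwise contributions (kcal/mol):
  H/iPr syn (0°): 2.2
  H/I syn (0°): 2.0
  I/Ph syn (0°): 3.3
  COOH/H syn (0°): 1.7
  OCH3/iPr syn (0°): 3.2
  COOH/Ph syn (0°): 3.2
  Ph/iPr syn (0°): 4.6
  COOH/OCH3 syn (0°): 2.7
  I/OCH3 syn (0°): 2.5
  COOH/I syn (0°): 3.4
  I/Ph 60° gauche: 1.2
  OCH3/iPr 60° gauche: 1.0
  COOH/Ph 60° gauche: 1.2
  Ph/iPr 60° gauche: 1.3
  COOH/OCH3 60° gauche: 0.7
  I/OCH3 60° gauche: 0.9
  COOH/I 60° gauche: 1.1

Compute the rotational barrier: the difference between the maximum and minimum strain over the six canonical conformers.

5.2 kcal/mol

Ph at 0° (eclipsed): I(0°)/Ph(0°) eclipsed 3.3; iPr(120°)/OCH3(120°) eclipsed 3.2; COOH(240°)/H(240°) eclipsed 1.7 → 8.2 kcal/mol.
Ph at 60° (staggered): I(0°)/Ph(60°) gauche 1.2; iPr(120°)/Ph(60°) gauche 1.3; iPr(120°)/OCH3(180°) gauche 1.0; COOH(240°)/OCH3(180°) gauche 0.7 → 4.2 kcal/mol.
Ph at 120° (eclipsed): I(0°)/H(0°) eclipsed 2.0; iPr(120°)/Ph(120°) eclipsed 4.6; COOH(240°)/OCH3(240°) eclipsed 2.7 → 9.3 kcal/mol.
Ph at 180° (staggered): I(0°)/OCH3(300°) gauche 0.9; iPr(120°)/Ph(180°) gauche 1.3; COOH(240°)/Ph(180°) gauche 1.2; COOH(240°)/OCH3(300°) gauche 0.7 → 4.1 kcal/mol.
Ph at 240° (eclipsed): I(0°)/OCH3(0°) eclipsed 2.5; iPr(120°)/H(120°) eclipsed 2.2; COOH(240°)/Ph(240°) eclipsed 3.2 → 7.9 kcal/mol.
Ph at 300° (staggered): I(0°)/Ph(300°) gauche 1.2; I(0°)/OCH3(60°) gauche 0.9; iPr(120°)/OCH3(60°) gauche 1.0; COOH(240°)/Ph(300°) gauche 1.2 → 4.3 kcal/mol.
Max at 120° (9.3 kcal/mol), min at 180° (4.1 kcal/mol); barrier = 5.2 kcal/mol.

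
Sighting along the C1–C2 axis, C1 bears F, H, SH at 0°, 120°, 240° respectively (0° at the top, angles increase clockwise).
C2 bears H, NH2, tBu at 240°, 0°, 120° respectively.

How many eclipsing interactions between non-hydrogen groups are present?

Non-H eclipsing pairs: F(0°)/NH2(0°) — 1 interaction.

1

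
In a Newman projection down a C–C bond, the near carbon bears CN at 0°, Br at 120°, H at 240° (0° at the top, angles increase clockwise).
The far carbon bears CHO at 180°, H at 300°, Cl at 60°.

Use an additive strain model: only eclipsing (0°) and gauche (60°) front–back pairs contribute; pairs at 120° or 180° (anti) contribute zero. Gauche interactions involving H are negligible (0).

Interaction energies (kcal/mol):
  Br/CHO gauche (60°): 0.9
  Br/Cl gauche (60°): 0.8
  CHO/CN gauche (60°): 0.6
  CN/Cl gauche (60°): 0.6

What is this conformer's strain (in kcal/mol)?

2.3 kcal/mol

This conformer (staggered): CN(0°)/Cl(60°) gauche 0.6; Br(120°)/CHO(180°) gauche 0.9; Br(120°)/Cl(60°) gauche 0.8 → 2.3 kcal/mol.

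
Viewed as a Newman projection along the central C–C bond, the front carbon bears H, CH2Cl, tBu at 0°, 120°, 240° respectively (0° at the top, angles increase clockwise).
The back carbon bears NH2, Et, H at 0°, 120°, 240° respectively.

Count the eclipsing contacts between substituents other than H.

1

Non-H eclipsing pairs: CH2Cl(120°)/Et(120°) — 1 interaction.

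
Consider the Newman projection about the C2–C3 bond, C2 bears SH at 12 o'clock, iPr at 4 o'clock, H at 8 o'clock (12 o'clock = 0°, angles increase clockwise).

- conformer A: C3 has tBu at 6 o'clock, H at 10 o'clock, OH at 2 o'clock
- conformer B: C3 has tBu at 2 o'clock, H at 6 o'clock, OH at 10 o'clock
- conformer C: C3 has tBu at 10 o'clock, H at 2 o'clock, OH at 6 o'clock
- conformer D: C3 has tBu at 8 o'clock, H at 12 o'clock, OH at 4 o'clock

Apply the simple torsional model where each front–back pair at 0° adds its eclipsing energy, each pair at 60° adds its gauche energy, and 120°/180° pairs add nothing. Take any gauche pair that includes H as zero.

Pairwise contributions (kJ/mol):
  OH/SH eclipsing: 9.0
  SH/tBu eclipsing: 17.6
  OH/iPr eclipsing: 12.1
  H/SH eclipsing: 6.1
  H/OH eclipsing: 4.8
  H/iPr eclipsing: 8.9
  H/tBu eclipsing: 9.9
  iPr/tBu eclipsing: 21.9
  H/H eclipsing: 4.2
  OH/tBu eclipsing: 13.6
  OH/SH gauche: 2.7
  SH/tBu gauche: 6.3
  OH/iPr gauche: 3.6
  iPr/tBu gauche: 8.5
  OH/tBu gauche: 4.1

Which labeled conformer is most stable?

C

A (staggered): SH(0°)/OH(60°) gauche 2.7; iPr(120°)/tBu(180°) gauche 8.5; iPr(120°)/OH(60°) gauche 3.6 → 14.8 kJ/mol.
B (staggered): SH(0°)/tBu(60°) gauche 6.3; SH(0°)/OH(300°) gauche 2.7; iPr(120°)/tBu(60°) gauche 8.5 → 17.5 kJ/mol.
C (staggered): SH(0°)/tBu(300°) gauche 6.3; iPr(120°)/OH(180°) gauche 3.6 → 9.9 kJ/mol.
D (eclipsed): SH(0°)/H(0°) eclipsed 6.1; iPr(120°)/OH(120°) eclipsed 12.1; H(240°)/tBu(240°) eclipsed 9.9 → 28.1 kJ/mol.
C has the lowest total (9.9 kJ/mol).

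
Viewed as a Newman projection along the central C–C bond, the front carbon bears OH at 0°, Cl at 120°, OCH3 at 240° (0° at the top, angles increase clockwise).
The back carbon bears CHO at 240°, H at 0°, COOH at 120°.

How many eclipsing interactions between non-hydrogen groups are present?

Non-H eclipsing pairs: Cl(120°)/COOH(120°); OCH3(240°)/CHO(240°) — 2 interactions.

2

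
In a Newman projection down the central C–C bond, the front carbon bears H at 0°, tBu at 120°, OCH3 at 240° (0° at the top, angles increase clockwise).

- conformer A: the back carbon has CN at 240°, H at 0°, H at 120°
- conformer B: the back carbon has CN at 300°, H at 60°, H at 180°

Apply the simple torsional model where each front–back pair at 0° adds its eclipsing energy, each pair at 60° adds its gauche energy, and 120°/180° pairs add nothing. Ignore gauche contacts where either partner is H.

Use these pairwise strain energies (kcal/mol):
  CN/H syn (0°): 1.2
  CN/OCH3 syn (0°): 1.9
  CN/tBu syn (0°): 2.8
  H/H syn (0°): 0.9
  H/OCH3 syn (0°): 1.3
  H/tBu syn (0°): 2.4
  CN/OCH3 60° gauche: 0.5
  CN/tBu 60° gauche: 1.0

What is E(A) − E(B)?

A (eclipsed): H–H eclipsed, tBu–H eclipsed, OCH3–CN eclipsed; 0.9 + 2.4 + 1.9 = 5.2 kcal/mol.
B (staggered): OCH3–CN gauche; 0.5 = 0.5 kcal/mol.
E(A) − E(B) = 5.2 − 0.5 = +4.7 kcal/mol.

+4.7 kcal/mol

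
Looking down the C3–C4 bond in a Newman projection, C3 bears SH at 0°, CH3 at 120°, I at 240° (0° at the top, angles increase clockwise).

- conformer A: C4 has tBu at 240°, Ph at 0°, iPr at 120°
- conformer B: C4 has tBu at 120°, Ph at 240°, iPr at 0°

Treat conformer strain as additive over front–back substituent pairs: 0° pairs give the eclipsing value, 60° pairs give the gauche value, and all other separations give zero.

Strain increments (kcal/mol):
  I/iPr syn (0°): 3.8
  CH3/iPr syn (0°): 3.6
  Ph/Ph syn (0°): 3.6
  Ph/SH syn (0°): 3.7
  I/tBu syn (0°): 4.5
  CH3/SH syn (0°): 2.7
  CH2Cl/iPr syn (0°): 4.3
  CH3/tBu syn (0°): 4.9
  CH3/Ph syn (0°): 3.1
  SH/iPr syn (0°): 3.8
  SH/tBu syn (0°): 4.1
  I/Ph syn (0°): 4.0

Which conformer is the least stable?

A (eclipsed): SH(0°)/Ph(0°) eclipsed 3.7; CH3(120°)/iPr(120°) eclipsed 3.6; I(240°)/tBu(240°) eclipsed 4.5 → 11.8 kcal/mol.
B (eclipsed): SH(0°)/iPr(0°) eclipsed 3.8; CH3(120°)/tBu(120°) eclipsed 4.9; I(240°)/Ph(240°) eclipsed 4.0 → 12.7 kcal/mol.
B has the highest total (12.7 kcal/mol).

B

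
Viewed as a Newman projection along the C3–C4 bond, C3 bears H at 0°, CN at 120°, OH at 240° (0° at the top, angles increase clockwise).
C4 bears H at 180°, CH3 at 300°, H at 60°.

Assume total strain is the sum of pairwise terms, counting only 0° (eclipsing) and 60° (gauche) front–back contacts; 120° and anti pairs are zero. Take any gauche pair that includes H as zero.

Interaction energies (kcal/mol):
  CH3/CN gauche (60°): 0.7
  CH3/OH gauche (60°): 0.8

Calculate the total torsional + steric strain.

This conformer (staggered): OH(240°)/CH3(300°) gauche 0.8 → 0.8 kcal/mol.

0.8 kcal/mol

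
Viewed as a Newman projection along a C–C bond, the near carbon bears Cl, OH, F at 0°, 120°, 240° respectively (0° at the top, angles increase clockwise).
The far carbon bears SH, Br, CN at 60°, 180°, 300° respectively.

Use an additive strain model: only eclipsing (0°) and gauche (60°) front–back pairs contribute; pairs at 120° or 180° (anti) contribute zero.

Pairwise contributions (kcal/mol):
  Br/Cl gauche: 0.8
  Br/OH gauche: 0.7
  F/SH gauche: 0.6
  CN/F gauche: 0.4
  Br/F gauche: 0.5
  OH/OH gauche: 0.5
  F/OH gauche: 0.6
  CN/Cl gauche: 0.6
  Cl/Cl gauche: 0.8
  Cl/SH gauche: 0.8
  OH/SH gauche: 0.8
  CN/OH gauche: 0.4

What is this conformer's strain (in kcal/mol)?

This conformer is staggered. Cl at 0° is gauche with SH at 60° (0.8); Cl at 0° is gauche with CN at 300° (0.6); OH at 120° is gauche with SH at 60° (0.8); OH at 120° is gauche with Br at 180° (0.7); F at 240° is gauche with Br at 180° (0.5); F at 240° is gauche with CN at 300° (0.4). Total 3.8 kcal/mol.

3.8 kcal/mol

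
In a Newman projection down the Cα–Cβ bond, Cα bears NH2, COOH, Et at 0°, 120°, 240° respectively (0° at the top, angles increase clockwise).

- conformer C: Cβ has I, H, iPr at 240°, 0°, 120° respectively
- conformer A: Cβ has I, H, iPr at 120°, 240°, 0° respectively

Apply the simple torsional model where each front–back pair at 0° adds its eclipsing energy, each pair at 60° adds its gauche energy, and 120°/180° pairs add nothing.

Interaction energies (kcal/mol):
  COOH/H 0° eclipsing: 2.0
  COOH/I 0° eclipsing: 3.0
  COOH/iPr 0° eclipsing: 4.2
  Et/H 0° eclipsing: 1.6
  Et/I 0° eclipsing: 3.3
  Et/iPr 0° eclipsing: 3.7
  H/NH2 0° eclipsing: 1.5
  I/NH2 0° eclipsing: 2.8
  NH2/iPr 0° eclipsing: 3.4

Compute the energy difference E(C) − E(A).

+1.0 kcal/mol

C (eclipsed): NH2(0°)/H(0°) eclipsed 1.5; COOH(120°)/iPr(120°) eclipsed 4.2; Et(240°)/I(240°) eclipsed 3.3 → 9.0 kcal/mol.
A (eclipsed): NH2(0°)/iPr(0°) eclipsed 3.4; COOH(120°)/I(120°) eclipsed 3.0; Et(240°)/H(240°) eclipsed 1.6 → 8.0 kcal/mol.
E(C) − E(A) = 9.0 − 8.0 = +1.0 kcal/mol.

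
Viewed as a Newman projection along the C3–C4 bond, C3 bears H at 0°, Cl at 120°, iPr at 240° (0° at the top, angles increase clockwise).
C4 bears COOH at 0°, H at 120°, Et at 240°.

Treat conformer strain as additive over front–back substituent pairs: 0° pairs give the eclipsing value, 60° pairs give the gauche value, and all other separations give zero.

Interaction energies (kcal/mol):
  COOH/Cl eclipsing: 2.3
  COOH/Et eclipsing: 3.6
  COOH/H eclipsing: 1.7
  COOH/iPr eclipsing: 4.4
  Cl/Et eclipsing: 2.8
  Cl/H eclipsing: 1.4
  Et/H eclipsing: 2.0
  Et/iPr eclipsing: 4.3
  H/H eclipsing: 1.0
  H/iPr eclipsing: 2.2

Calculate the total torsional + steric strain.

7.4 kcal/mol

This conformer (eclipsed): H(0°)/COOH(0°) eclipsed 1.7; Cl(120°)/H(120°) eclipsed 1.4; iPr(240°)/Et(240°) eclipsed 4.3 → 7.4 kcal/mol.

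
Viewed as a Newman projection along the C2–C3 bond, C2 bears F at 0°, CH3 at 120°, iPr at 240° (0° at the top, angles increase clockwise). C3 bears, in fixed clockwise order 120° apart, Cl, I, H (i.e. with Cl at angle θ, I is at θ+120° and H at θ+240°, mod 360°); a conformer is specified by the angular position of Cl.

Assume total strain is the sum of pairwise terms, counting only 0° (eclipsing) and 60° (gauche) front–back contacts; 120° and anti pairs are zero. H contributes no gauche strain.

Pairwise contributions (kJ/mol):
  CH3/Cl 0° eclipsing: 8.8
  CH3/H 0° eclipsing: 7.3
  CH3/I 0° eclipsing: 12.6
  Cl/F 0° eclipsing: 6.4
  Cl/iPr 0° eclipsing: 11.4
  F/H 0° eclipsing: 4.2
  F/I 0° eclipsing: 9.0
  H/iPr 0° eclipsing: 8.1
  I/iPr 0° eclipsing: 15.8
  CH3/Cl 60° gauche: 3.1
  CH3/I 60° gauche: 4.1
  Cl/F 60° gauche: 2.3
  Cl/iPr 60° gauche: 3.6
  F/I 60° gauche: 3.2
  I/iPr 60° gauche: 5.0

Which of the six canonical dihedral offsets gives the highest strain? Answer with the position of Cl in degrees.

120°

Cl at 0° is eclipsed. F at 0° is eclipsed with Cl at 0° (6.4); CH3 at 120° is eclipsed with I at 120° (12.6); iPr at 240° is eclipsed with H at 240° (8.1). Total 27.1 kJ/mol.
Cl at 60° is staggered. F at 0° is gauche with Cl at 60° (2.3); CH3 at 120° is gauche with Cl at 60° (3.1); CH3 at 120° is gauche with I at 180° (4.1); iPr at 240° is gauche with I at 180° (5.0). Total 14.5 kJ/mol.
Cl at 120° is eclipsed. F at 0° is eclipsed with H at 0° (4.2); CH3 at 120° is eclipsed with Cl at 120° (8.8); iPr at 240° is eclipsed with I at 240° (15.8). Total 28.8 kJ/mol.
Cl at 180° is staggered. F at 0° is gauche with I at 300° (3.2); CH3 at 120° is gauche with Cl at 180° (3.1); iPr at 240° is gauche with Cl at 180° (3.6); iPr at 240° is gauche with I at 300° (5.0). Total 14.9 kJ/mol.
Cl at 240° is eclipsed. F at 0° is eclipsed with I at 0° (9.0); CH3 at 120° is eclipsed with H at 120° (7.3); iPr at 240° is eclipsed with Cl at 240° (11.4). Total 27.7 kJ/mol.
Cl at 300° is staggered. F at 0° is gauche with Cl at 300° (2.3); F at 0° is gauche with I at 60° (3.2); CH3 at 120° is gauche with I at 60° (4.1); iPr at 240° is gauche with Cl at 300° (3.6). Total 13.2 kJ/mol.
The maximum (28.8 kJ/mol) occurs with Cl at 120°.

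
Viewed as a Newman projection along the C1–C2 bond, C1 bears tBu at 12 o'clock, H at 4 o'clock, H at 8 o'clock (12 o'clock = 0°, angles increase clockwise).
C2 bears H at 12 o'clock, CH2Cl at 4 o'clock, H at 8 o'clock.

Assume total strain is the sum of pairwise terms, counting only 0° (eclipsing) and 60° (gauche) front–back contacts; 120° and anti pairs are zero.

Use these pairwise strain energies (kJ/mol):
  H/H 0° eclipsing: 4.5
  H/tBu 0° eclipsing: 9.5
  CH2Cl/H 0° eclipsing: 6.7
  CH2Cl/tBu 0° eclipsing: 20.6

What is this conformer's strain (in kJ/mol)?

This conformer (eclipsed): tBu–H eclipsed, H–CH2Cl eclipsed, H–H eclipsed; 9.5 + 6.7 + 4.5 = 20.7 kJ/mol.

20.7 kJ/mol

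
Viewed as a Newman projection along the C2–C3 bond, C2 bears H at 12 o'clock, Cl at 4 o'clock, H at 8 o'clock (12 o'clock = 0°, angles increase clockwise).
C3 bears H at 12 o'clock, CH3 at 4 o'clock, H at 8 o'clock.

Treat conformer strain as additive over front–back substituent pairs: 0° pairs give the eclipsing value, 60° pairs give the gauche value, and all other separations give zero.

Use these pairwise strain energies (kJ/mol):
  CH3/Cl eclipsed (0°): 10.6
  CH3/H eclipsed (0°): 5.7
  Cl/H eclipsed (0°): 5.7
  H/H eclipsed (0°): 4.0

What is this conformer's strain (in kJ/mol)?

This conformer is eclipsed. H at 0° is eclipsed with H at 0° (4.0); Cl at 120° is eclipsed with CH3 at 120° (10.6); H at 240° is eclipsed with H at 240° (4.0). Total 18.6 kJ/mol.

18.6 kJ/mol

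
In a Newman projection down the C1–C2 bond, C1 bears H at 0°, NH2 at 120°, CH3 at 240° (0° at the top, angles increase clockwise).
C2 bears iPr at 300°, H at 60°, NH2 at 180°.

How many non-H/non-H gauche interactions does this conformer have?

Non-H gauche pairs: NH2(120°)/NH2(180°); CH3(240°)/iPr(300°); CH3(240°)/NH2(180°) — 3 interactions.

3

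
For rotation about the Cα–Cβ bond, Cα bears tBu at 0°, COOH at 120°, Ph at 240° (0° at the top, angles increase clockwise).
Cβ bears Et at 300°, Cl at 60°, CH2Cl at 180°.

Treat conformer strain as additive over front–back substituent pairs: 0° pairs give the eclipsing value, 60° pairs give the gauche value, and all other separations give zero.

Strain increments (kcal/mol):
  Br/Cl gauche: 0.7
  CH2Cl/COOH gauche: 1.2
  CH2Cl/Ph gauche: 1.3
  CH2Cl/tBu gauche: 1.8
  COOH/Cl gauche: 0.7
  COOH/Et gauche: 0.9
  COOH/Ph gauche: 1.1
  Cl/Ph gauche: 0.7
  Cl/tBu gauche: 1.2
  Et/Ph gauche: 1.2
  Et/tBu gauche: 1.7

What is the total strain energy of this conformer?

7.3 kcal/mol

This conformer is staggered. tBu at 0° is gauche with Et at 300° (1.7); tBu at 0° is gauche with Cl at 60° (1.2); COOH at 120° is gauche with Cl at 60° (0.7); COOH at 120° is gauche with CH2Cl at 180° (1.2); Ph at 240° is gauche with Et at 300° (1.2); Ph at 240° is gauche with CH2Cl at 180° (1.3). Total 7.3 kcal/mol.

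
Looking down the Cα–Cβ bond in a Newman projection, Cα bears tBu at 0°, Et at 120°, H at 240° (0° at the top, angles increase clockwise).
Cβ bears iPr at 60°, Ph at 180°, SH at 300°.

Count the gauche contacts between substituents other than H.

Non-H gauche pairs: tBu(0°)/iPr(60°); tBu(0°)/SH(300°); Et(120°)/iPr(60°); Et(120°)/Ph(180°) — 4 interactions.

4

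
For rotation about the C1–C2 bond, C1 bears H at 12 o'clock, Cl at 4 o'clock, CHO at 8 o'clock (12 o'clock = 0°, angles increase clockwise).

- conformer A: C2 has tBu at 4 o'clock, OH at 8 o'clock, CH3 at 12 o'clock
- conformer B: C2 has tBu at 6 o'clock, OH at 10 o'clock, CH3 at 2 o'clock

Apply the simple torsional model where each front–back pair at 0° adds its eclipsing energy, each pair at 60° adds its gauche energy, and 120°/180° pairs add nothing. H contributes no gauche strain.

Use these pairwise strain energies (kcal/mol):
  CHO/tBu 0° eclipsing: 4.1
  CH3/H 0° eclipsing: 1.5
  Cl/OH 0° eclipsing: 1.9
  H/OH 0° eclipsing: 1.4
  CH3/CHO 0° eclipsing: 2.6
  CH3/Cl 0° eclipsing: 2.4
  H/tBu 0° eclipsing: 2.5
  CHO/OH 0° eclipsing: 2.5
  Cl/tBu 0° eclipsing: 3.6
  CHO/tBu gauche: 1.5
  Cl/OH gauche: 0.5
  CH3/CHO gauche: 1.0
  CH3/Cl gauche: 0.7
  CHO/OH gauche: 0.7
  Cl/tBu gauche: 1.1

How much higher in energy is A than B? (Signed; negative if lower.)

+3.6 kcal/mol

A is eclipsed. H at 0° is eclipsed with CH3 at 0° (1.5); Cl at 120° is eclipsed with tBu at 120° (3.6); CHO at 240° is eclipsed with OH at 240° (2.5). Total 7.6 kcal/mol.
B is staggered. Cl at 120° is gauche with tBu at 180° (1.1); Cl at 120° is gauche with CH3 at 60° (0.7); CHO at 240° is gauche with tBu at 180° (1.5); CHO at 240° is gauche with OH at 300° (0.7). Total 4.0 kcal/mol.
E(A) − E(B) = 7.6 − 4.0 = +3.6 kcal/mol.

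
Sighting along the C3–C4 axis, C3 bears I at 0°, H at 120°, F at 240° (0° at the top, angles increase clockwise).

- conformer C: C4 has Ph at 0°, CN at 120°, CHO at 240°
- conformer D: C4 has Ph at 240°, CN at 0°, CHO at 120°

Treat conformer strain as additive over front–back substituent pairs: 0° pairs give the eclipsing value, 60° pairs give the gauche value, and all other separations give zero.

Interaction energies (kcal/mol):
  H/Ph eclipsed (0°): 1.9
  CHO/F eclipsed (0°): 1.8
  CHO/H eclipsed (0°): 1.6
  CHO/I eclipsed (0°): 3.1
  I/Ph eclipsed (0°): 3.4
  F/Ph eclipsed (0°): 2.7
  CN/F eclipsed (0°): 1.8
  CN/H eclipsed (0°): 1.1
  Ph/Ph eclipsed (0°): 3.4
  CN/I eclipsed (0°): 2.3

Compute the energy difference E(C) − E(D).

C (eclipsed): I–Ph eclipsed, H–CN eclipsed, F–CHO eclipsed; 3.4 + 1.1 + 1.8 = 6.3 kcal/mol.
D (eclipsed): I–CN eclipsed, H–CHO eclipsed, F–Ph eclipsed; 2.3 + 1.6 + 2.7 = 6.6 kcal/mol.
E(C) − E(D) = 6.3 − 6.6 = -0.3 kcal/mol.

-0.3 kcal/mol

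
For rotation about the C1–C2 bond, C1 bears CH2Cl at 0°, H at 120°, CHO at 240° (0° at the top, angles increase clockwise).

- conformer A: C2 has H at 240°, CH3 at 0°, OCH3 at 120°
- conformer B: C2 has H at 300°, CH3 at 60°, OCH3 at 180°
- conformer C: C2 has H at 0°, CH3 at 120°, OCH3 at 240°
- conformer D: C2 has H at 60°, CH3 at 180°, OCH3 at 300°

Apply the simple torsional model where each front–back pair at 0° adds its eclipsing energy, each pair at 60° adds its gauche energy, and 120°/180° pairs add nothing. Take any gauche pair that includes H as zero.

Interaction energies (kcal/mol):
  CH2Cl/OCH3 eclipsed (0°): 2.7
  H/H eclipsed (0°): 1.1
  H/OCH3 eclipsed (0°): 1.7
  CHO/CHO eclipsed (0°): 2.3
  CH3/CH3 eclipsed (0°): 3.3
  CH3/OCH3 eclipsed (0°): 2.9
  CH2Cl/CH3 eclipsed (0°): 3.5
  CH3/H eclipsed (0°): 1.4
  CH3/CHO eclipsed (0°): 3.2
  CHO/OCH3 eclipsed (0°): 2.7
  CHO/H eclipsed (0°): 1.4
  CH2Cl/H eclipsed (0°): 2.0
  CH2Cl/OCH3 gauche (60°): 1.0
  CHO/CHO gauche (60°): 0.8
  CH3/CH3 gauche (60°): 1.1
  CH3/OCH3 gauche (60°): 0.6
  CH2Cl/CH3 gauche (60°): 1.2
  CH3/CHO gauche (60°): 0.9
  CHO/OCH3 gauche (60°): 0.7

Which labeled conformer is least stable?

A (eclipsed): CH2Cl–CH3 eclipsed, H–OCH3 eclipsed, CHO–H eclipsed; 3.5 + 1.7 + 1.4 = 6.6 kcal/mol.
B (staggered): CH2Cl–CH3 gauche, CHO–OCH3 gauche; 1.2 + 0.7 = 1.9 kcal/mol.
C (eclipsed): CH2Cl–H eclipsed, H–CH3 eclipsed, CHO–OCH3 eclipsed; 2.0 + 1.4 + 2.7 = 6.1 kcal/mol.
D (staggered): CH2Cl–OCH3 gauche, CHO–CH3 gauche, CHO–OCH3 gauche; 1.0 + 0.9 + 0.7 = 2.6 kcal/mol.
A has the highest total (6.6 kcal/mol).

A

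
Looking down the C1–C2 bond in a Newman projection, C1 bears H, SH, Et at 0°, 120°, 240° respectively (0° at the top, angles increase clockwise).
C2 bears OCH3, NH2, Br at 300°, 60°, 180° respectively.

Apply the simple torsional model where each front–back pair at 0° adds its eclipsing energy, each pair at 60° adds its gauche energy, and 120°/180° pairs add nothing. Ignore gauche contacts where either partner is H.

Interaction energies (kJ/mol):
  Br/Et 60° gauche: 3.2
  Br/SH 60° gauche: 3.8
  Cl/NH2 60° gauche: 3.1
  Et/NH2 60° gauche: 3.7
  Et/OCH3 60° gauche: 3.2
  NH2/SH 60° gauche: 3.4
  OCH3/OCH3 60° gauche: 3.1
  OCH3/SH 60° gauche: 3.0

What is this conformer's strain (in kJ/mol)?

This conformer (staggered): SH(120°)/NH2(60°) gauche 3.4; SH(120°)/Br(180°) gauche 3.8; Et(240°)/OCH3(300°) gauche 3.2; Et(240°)/Br(180°) gauche 3.2 → 13.6 kJ/mol.

13.6 kJ/mol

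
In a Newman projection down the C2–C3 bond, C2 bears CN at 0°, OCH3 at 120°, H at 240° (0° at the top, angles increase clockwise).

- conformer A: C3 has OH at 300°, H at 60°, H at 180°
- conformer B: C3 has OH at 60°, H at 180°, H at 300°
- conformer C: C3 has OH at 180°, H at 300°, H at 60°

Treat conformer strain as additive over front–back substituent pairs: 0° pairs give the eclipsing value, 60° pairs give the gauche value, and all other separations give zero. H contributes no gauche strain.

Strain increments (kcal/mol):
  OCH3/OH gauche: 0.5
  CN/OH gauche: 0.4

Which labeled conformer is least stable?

A (staggered): CN–OH gauche; 0.4 = 0.4 kcal/mol.
B (staggered): CN–OH gauche, OCH3–OH gauche; 0.4 + 0.5 = 0.9 kcal/mol.
C (staggered): OCH3–OH gauche; 0.5 = 0.5 kcal/mol.
B has the highest total (0.9 kcal/mol).

B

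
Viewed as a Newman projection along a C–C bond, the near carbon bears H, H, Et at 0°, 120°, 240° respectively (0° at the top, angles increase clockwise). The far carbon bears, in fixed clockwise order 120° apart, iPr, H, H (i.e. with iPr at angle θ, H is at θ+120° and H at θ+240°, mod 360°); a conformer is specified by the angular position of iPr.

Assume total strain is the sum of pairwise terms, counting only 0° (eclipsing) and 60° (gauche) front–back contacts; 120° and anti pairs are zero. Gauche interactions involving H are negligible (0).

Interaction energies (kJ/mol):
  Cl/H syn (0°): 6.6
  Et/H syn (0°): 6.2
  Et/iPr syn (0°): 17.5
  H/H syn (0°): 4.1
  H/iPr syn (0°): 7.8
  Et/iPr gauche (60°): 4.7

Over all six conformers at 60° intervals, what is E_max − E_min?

iPr at 0° (eclipsed): H(0°)/iPr(0°) eclipsed 7.8; H(120°)/H(120°) eclipsed 4.1; Et(240°)/H(240°) eclipsed 6.2 → 18.1 kJ/mol.
iPr at 60° (staggered): no non-H gauche contacts → 0.0 kJ/mol.
iPr at 120° (eclipsed): H(0°)/H(0°) eclipsed 4.1; H(120°)/iPr(120°) eclipsed 7.8; Et(240°)/H(240°) eclipsed 6.2 → 18.1 kJ/mol.
iPr at 180° (staggered): Et(240°)/iPr(180°) gauche 4.7 → 4.7 kJ/mol.
iPr at 240° (eclipsed): H(0°)/H(0°) eclipsed 4.1; H(120°)/H(120°) eclipsed 4.1; Et(240°)/iPr(240°) eclipsed 17.5 → 25.7 kJ/mol.
iPr at 300° (staggered): Et(240°)/iPr(300°) gauche 4.7 → 4.7 kJ/mol.
Max at 240° (25.7 kJ/mol), min at 60° (0.0 kJ/mol); barrier = 25.7 kJ/mol.

25.7 kJ/mol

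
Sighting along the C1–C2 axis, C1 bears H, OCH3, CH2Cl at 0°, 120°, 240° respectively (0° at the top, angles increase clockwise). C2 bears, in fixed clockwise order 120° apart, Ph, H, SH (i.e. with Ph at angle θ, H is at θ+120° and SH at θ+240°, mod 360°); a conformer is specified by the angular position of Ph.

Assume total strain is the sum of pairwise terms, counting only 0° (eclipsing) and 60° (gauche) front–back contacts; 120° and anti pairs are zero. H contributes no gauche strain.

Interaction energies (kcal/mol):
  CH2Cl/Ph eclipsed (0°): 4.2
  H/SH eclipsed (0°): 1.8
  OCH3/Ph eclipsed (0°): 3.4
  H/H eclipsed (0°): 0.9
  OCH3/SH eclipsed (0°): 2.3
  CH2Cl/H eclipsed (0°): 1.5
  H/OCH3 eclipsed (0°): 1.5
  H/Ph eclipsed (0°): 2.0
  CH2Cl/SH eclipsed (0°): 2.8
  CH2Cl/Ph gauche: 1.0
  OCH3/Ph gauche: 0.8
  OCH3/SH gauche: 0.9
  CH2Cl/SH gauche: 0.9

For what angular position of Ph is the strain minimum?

60°

Ph at 0° (eclipsed): H(0°)/Ph(0°) eclipsed 2.0; OCH3(120°)/H(120°) eclipsed 1.5; CH2Cl(240°)/SH(240°) eclipsed 2.8 → 6.3 kcal/mol.
Ph at 60° (staggered): OCH3(120°)/Ph(60°) gauche 0.8; CH2Cl(240°)/SH(300°) gauche 0.9 → 1.7 kcal/mol.
Ph at 120° (eclipsed): H(0°)/SH(0°) eclipsed 1.8; OCH3(120°)/Ph(120°) eclipsed 3.4; CH2Cl(240°)/H(240°) eclipsed 1.5 → 6.7 kcal/mol.
Ph at 180° (staggered): OCH3(120°)/Ph(180°) gauche 0.8; OCH3(120°)/SH(60°) gauche 0.9; CH2Cl(240°)/Ph(180°) gauche 1.0 → 2.7 kcal/mol.
Ph at 240° (eclipsed): H(0°)/H(0°) eclipsed 0.9; OCH3(120°)/SH(120°) eclipsed 2.3; CH2Cl(240°)/Ph(240°) eclipsed 4.2 → 7.4 kcal/mol.
Ph at 300° (staggered): OCH3(120°)/SH(180°) gauche 0.9; CH2Cl(240°)/Ph(300°) gauche 1.0; CH2Cl(240°)/SH(180°) gauche 0.9 → 2.8 kcal/mol.
The minimum (1.7 kcal/mol) occurs with Ph at 60°.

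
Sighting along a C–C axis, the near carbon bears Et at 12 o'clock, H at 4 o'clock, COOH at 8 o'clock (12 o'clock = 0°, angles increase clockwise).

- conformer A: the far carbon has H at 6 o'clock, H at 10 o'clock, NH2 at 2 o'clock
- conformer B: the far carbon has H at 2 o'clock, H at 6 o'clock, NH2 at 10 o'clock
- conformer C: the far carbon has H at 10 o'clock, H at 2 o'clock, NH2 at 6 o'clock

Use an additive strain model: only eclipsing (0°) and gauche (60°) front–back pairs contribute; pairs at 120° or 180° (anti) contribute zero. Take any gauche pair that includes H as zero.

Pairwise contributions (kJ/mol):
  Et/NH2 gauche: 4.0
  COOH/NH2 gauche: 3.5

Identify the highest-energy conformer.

A (staggered): Et–NH2 gauche; 4.0 = 4.0 kJ/mol.
B (staggered): Et–NH2 gauche, COOH–NH2 gauche; 4.0 + 3.5 = 7.5 kJ/mol.
C (staggered): COOH–NH2 gauche; 3.5 = 3.5 kJ/mol.
B has the highest total (7.5 kJ/mol).

B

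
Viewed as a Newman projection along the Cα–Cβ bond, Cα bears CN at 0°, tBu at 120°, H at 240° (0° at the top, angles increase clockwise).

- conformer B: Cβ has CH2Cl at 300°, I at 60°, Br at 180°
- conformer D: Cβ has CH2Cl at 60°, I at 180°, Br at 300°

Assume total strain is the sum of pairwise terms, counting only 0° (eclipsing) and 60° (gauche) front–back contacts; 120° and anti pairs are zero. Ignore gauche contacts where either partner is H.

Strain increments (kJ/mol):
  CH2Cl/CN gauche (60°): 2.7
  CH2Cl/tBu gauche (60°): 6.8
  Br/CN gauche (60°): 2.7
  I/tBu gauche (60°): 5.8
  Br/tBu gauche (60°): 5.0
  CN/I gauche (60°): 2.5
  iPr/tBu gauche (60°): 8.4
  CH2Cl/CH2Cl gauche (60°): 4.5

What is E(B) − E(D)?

B (staggered): CN–CH2Cl gauche, CN–I gauche, tBu–I gauche, tBu–Br gauche; 2.7 + 2.5 + 5.8 + 5.0 = 16.0 kJ/mol.
D (staggered): CN–CH2Cl gauche, CN–Br gauche, tBu–CH2Cl gauche, tBu–I gauche; 2.7 + 2.7 + 6.8 + 5.8 = 18.0 kJ/mol.
E(B) − E(D) = 16.0 − 18.0 = -2.0 kJ/mol.

-2.0 kJ/mol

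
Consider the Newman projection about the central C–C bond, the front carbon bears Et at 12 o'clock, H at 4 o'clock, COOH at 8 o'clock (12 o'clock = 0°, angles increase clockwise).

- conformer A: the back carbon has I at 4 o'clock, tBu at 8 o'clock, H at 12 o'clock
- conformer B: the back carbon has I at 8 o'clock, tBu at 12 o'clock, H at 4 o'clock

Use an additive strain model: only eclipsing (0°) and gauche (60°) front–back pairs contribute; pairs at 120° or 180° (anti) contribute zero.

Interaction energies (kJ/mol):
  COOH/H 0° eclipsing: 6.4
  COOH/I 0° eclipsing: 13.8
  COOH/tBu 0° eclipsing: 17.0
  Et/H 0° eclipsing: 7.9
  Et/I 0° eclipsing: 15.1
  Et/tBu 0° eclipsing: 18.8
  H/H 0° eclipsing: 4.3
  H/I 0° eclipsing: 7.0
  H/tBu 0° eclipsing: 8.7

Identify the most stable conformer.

A

A is eclipsed. Et at 0° is eclipsed with H at 0° (7.9); H at 120° is eclipsed with I at 120° (7.0); COOH at 240° is eclipsed with tBu at 240° (17.0). Total 31.9 kJ/mol.
B is eclipsed. Et at 0° is eclipsed with tBu at 0° (18.8); H at 120° is eclipsed with H at 120° (4.3); COOH at 240° is eclipsed with I at 240° (13.8). Total 36.9 kJ/mol.
A has the lowest total (31.9 kJ/mol).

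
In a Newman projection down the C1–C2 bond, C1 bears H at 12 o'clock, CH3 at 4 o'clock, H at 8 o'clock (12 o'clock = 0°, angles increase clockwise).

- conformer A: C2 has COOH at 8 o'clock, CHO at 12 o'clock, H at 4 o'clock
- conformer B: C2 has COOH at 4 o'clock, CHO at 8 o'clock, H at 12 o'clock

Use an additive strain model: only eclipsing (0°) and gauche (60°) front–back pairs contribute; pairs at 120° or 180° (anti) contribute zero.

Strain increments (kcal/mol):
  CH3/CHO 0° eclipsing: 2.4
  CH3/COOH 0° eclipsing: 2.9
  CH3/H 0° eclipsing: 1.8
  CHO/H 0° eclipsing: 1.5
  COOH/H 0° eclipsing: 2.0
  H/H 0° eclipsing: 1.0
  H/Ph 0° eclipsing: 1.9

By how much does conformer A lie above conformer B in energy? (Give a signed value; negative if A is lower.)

A (eclipsed): H(0°)/CHO(0°) eclipsed 1.5; CH3(120°)/H(120°) eclipsed 1.8; H(240°)/COOH(240°) eclipsed 2.0 → 5.3 kcal/mol.
B (eclipsed): H(0°)/H(0°) eclipsed 1.0; CH3(120°)/COOH(120°) eclipsed 2.9; H(240°)/CHO(240°) eclipsed 1.5 → 5.4 kcal/mol.
E(A) − E(B) = 5.3 − 5.4 = -0.1 kcal/mol.

-0.1 kcal/mol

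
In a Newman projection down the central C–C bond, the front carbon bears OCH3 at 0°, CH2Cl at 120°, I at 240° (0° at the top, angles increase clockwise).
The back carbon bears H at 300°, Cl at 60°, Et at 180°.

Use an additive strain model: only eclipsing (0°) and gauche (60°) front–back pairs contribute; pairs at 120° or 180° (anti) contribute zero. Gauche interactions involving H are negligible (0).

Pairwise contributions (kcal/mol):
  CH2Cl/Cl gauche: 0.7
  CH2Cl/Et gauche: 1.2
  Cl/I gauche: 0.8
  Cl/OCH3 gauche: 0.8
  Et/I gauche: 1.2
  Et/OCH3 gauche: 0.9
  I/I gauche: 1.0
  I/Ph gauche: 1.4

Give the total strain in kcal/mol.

3.9 kcal/mol

This conformer (staggered): OCH3–Cl gauche, CH2Cl–Cl gauche, CH2Cl–Et gauche, I–Et gauche; 0.8 + 0.7 + 1.2 + 1.2 = 3.9 kcal/mol.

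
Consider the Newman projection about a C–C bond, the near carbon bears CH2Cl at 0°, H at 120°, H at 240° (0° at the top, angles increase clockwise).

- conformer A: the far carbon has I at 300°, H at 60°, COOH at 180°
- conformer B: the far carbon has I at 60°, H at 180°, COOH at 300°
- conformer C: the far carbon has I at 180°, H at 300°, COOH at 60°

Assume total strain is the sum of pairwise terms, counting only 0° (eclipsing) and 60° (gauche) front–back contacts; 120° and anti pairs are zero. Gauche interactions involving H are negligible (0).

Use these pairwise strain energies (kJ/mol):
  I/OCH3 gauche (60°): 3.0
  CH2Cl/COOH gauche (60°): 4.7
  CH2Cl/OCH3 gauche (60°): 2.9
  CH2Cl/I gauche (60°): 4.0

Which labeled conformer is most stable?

A (staggered): CH2Cl–I gauche; 4.0 = 4.0 kJ/mol.
B (staggered): CH2Cl–I gauche, CH2Cl–COOH gauche; 4.0 + 4.7 = 8.7 kJ/mol.
C (staggered): CH2Cl–COOH gauche; 4.7 = 4.7 kJ/mol.
A has the lowest total (4.0 kJ/mol).

A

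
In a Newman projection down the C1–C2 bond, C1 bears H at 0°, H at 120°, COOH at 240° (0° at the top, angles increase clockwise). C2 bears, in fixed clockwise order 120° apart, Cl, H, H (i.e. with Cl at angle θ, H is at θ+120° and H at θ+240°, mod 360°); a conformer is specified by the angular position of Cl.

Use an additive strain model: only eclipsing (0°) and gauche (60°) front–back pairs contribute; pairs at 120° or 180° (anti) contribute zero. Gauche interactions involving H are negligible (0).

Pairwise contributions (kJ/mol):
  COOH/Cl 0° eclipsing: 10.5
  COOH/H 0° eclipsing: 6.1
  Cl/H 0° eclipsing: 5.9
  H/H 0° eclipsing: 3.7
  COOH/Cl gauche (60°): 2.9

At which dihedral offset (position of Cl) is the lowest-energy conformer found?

60°

Cl at 0° (eclipsed): H(0°)/Cl(0°) eclipsed 5.9; H(120°)/H(120°) eclipsed 3.7; COOH(240°)/H(240°) eclipsed 6.1 → 15.7 kJ/mol.
Cl at 60° (staggered): no non-H gauche contacts → 0.0 kJ/mol.
Cl at 120° (eclipsed): H(0°)/H(0°) eclipsed 3.7; H(120°)/Cl(120°) eclipsed 5.9; COOH(240°)/H(240°) eclipsed 6.1 → 15.7 kJ/mol.
Cl at 180° (staggered): COOH(240°)/Cl(180°) gauche 2.9 → 2.9 kJ/mol.
Cl at 240° (eclipsed): H(0°)/H(0°) eclipsed 3.7; H(120°)/H(120°) eclipsed 3.7; COOH(240°)/Cl(240°) eclipsed 10.5 → 17.9 kJ/mol.
Cl at 300° (staggered): COOH(240°)/Cl(300°) gauche 2.9 → 2.9 kJ/mol.
The minimum (0.0 kJ/mol) occurs with Cl at 60°.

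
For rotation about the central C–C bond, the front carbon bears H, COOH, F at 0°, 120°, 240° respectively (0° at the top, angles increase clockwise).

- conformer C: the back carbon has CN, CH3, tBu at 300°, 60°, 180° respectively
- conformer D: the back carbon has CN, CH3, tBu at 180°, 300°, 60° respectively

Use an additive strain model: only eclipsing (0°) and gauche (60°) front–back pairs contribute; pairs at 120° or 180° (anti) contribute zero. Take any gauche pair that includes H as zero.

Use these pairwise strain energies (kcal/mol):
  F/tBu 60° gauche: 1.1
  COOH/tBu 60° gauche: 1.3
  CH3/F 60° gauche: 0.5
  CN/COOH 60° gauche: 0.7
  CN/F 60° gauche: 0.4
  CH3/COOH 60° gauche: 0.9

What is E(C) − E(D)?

+0.8 kcal/mol

C is staggered. COOH at 120° is gauche with CH3 at 60° (0.9); COOH at 120° is gauche with tBu at 180° (1.3); F at 240° is gauche with CN at 300° (0.4); F at 240° is gauche with tBu at 180° (1.1). Total 3.7 kcal/mol.
D is staggered. COOH at 120° is gauche with CN at 180° (0.7); COOH at 120° is gauche with tBu at 60° (1.3); F at 240° is gauche with CN at 180° (0.4); F at 240° is gauche with CH3 at 300° (0.5). Total 2.9 kcal/mol.
E(C) − E(D) = 3.7 − 2.9 = +0.8 kcal/mol.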